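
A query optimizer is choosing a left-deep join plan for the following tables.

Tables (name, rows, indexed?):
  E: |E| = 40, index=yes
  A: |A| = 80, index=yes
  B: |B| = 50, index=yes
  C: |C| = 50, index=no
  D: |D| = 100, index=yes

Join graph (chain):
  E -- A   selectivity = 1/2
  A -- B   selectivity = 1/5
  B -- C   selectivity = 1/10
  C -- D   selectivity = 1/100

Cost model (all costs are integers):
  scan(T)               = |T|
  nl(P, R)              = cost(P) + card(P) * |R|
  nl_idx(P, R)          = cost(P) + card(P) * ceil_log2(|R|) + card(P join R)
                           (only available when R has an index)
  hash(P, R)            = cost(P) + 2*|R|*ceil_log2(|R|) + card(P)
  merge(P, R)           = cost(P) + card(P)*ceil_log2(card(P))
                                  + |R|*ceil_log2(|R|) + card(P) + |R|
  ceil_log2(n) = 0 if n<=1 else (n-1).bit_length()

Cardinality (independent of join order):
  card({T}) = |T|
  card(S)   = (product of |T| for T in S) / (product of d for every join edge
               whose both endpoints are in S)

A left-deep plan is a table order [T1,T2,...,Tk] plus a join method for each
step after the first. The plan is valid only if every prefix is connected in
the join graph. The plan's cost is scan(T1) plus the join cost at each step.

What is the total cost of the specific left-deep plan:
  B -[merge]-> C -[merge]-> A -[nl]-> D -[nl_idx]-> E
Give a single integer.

step 1: scan B: cost=50, card=50
step 2: join C via merge
    card(P join C) = 50*50/(10) = 250
    cost = 50 + 50*6 + 50*6 + 50 + 50 = 750
step 3: join A via merge
    card(P join A) = 250*80/(5) = 4000
    cost = 750 + 250*8 + 80*7 + 250 + 80 = 3640
step 4: join D via nl
    card(P join D) = 4000*100/(100) = 4000
    cost = 3640 + 4000*100 = 403640
step 5: join E via nl_idx
    card(P join E) = 4000*40/(2) = 80000
    cost = 403640 + 4000*6 + 80000 = 507640

507640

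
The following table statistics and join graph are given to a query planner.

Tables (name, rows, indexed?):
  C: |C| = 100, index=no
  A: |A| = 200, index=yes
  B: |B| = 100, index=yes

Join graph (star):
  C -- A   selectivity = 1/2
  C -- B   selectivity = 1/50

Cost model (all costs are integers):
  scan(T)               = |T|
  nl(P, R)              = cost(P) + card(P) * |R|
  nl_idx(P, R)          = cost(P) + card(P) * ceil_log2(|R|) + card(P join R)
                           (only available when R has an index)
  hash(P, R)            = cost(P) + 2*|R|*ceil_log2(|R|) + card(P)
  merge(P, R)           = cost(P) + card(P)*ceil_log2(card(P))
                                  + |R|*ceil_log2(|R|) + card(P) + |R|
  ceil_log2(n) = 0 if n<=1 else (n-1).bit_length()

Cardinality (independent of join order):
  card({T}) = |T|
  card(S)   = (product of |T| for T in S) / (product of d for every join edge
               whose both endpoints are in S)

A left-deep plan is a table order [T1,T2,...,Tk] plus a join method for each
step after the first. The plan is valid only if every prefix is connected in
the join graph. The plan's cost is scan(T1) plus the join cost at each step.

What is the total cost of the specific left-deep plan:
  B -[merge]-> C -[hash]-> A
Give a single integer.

5100

step 1: scan B: cost=100, card=100
step 2: join C via merge
    card(P join C) = 100*100/(50) = 200
    cost = 100 + 100*7 + 100*7 + 100 + 100 = 1700
step 3: join A via hash
    card(P join A) = 200*200/(2) = 20000
    cost = 1700 + 2*200*8 + 200 = 5100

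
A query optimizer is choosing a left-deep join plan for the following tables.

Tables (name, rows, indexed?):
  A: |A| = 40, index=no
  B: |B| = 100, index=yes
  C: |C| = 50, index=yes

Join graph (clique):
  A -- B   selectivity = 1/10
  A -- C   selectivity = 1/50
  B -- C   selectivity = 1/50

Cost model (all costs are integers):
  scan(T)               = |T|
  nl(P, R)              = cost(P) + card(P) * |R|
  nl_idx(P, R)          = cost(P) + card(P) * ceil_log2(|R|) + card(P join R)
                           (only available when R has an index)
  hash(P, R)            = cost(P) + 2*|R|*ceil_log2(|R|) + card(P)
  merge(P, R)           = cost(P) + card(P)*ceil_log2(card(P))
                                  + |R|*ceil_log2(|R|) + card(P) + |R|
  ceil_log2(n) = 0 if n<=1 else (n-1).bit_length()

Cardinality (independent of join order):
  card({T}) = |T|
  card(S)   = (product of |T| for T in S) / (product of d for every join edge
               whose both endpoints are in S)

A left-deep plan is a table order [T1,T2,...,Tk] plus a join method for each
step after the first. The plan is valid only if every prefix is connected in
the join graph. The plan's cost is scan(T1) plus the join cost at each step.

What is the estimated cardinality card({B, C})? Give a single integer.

Tables in S: B(100), C(50)
Edges inside S: B-C(d=50)
numerator = 100 * 50 = 5000
denominator = 50 = 50
card(S) = 5000 / 50 = 100

100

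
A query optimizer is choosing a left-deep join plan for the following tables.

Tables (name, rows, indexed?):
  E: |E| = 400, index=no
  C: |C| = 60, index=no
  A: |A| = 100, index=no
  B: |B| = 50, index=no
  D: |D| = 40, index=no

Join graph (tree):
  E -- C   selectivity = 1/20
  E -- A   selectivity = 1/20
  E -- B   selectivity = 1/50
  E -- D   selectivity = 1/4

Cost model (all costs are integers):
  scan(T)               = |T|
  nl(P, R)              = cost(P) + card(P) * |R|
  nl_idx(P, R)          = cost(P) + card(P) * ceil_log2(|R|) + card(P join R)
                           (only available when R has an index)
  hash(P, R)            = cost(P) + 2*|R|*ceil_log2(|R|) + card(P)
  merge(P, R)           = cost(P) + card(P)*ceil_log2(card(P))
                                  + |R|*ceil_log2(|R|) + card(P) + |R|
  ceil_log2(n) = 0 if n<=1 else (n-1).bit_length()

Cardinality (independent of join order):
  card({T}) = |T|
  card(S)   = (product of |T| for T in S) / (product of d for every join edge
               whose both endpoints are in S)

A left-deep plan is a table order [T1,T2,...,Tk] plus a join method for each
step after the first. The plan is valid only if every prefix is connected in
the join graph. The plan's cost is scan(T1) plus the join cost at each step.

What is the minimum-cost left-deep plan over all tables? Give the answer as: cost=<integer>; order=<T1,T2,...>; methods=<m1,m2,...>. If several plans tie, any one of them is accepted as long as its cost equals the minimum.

cost=11600; order=E,B,C,A,D; methods=hash,hash,hash,hash

Selinger DP (subsets sized 1..n):
  {E}: scan cost=400, card=400
  {C}: scan cost=60, card=60
  {A}: scan cost=100, card=100
  {B}: scan cost=50, card=50
  {D}: scan cost=40, card=40
  {CE}: card=1200; try (C,hash)→1520, (E,merge)→4480, (C,merge)→4820, (E,hash)→7320, (E,nl)→24060, (C,nl)→24400; best=1520 via (C,hash)
  {AE}: card=2000; try (A,hash)→2200, (E,merge)→4900, (A,merge)→5200, (E,hash)→7400, (E,nl)→40100, (A,nl)→40400; best=2200 via (A,hash)
  {BE}: card=400; try (B,hash)→1400, (E,merge)→4400, (B,merge)→4750, (E,hash)→7300, (E,nl)→20050, (B,nl)→20400; best=1400 via (B,hash)
  {DE}: card=4000; try (D,hash)→1280, (E,merge)→4320, (D,merge)→4680, (E,hash)→7280, (E,nl)→16040, (D,nl)→16400; best=1280 via (D,hash)
  {ACE}: card=6000; try (A,hash)→4120, (C,hash)→4920, (A,merge)→16720, (C,merge)→26620, (A,nl)→121520, (C,nl)→122200; best=4120 via (A,hash)
  {BCE}: card=1200; try (C,hash)→2520, (B,hash)→3320, (C,merge)→5820, (B,merge)→16270, (C,nl)→25400, (B,nl)→61520; best=2520 via (C,hash)
  {CDE}: card=12000; try (D,hash)→3200, (C,hash)→6000, (D,merge)→16200, (D,nl)→49520, (C,merge)→53700, (C,nl)→241280; best=3200 via (D,hash)
  {ABE}: card=2000; try (A,hash)→3200, (B,hash)→4800, (A,merge)→6200, (B,merge)→26550, (A,nl)→41400, (B,nl)→102200; best=3200 via (A,hash)
  {ADE}: card=20000; try (D,hash)→4680, (A,hash)→6680, (D,merge)→26480, (A,merge)→54080, (D,nl)→82200, (A,nl)→401280; best=4680 via (D,hash)
  {BDE}: card=4000; try (D,hash)→2280, (D,merge)→5680, (B,hash)→5880, (D,nl)→17400, (B,merge)→53630, (B,nl)→201280; best=2280 via (D,hash)
  {ABCE}: card=6000; try (A,hash)→5120, (C,hash)→5920, (B,hash)→10720, (A,merge)→17720, (C,merge)→27620, (B,merge)→88470 …(+3); best=5120 via (A,hash)
  {ACDE}: card=60000; try (D,hash)→10600, (A,hash)→16600, (C,hash)→25400, (D,merge)→88400, (A,merge)→184000, (D,nl)→244120 …(+3); best=10600 via (D,hash)
  {BCDE}: card=12000; try (D,hash)→4200, (C,hash)→7000, (B,hash)→15800, (D,merge)→17200, (D,nl)→50520, (C,merge)→54700 …(+3); best=4200 via (D,hash)
  {ABDE}: card=20000; try (D,hash)→5680, (A,hash)→7680, (B,hash)→25280, (D,merge)→27480, (A,merge)→55080, (D,nl)→83200 …(+3); best=5680 via (D,hash)
  {ABCDE}: card=60000; try (D,hash)→11600, (A,hash)→17600, (C,hash)→26400, (B,hash)→71200, (D,merge)→89400, (A,merge)→185000 …(+6); best=11600 via (D,hash)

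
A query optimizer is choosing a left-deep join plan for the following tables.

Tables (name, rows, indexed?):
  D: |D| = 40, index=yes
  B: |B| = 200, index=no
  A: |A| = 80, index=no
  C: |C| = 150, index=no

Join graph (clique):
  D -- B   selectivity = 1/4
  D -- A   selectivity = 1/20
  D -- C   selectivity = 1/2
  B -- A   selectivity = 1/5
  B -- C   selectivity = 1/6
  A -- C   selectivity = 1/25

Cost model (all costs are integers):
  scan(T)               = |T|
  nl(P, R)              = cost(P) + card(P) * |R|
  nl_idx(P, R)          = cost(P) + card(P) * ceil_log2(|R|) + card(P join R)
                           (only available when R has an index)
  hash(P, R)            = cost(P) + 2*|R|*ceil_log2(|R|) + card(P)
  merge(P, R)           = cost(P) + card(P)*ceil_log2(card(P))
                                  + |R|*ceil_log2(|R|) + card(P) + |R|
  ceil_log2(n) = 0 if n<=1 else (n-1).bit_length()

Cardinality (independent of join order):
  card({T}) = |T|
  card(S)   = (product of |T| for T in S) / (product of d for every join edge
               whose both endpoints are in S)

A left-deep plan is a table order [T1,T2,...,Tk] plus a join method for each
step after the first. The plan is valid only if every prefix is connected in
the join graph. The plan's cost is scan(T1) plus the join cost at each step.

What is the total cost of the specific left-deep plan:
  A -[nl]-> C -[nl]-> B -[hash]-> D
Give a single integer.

step 1: scan A: cost=80, card=80
step 2: join C via nl
    card(P join C) = 80*150/(25) = 480
    cost = 80 + 80*150 = 12080
step 3: join B via nl
    card(P join B) = 480*200/(5*6) = 3200
    cost = 12080 + 480*200 = 108080
step 4: join D via hash
    card(P join D) = 3200*40/(4*20*2) = 800
    cost = 108080 + 2*40*6 + 3200 = 111760

111760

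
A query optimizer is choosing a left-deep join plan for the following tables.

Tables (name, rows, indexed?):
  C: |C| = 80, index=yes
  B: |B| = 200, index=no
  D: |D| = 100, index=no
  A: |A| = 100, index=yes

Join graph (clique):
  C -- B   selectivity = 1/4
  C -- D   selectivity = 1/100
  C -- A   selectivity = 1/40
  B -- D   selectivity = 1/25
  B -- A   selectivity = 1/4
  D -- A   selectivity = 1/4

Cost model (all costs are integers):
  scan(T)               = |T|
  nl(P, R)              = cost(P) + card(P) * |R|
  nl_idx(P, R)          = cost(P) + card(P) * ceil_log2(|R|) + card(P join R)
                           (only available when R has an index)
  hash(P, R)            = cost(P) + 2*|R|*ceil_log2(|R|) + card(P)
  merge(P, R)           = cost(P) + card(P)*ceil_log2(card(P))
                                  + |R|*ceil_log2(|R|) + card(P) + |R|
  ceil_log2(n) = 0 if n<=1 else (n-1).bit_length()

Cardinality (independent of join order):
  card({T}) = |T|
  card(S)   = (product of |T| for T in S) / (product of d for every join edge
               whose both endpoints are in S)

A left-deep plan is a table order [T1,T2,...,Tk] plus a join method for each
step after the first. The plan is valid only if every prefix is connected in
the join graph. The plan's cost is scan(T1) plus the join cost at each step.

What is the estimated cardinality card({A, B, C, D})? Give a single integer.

25

Tables in S: A(100), B(200), C(80), D(100)
Edges inside S: C-B(d=4), C-D(d=100), C-A(d=40), B-D(d=25), B-A(d=4), D-A(d=4)
numerator = 100 * 200 * 80 * 100 = 160000000
denominator = 4 * 100 * 40 * 25 * 4 * 4 = 6400000
card(S) = 160000000 / 6400000 = 25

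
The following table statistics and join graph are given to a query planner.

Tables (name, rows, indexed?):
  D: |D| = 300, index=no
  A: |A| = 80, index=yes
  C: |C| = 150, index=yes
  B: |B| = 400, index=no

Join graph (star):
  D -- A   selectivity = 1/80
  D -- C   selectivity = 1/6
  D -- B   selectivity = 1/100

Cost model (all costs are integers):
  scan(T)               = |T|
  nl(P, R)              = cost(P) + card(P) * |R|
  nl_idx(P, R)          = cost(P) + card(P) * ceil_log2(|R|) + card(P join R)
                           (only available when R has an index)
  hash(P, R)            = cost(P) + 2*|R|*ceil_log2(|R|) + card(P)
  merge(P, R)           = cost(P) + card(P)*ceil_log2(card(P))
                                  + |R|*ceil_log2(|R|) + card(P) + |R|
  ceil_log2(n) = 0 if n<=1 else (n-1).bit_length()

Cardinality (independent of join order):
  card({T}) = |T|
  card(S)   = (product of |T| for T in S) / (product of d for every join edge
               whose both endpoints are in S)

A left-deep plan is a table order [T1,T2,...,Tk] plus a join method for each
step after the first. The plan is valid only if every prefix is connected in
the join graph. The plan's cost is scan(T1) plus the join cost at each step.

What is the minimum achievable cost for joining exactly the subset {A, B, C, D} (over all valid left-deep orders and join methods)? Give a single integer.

Selinger DP over subsets of {A,B,C,D}:
  {D}: scan cost=300, card=300
  {A}: scan cost=80, card=80
  {C}: scan cost=150, card=150
  {B}: scan cost=400, card=400
  {AD}: card=300; try (A,hash)→1720, (A,nl_idx)→2700, (D,merge)→3720, (A,merge)→3940, (D,hash)→5560, (D,nl)→24080 …(+1); best=1720 via (A,hash)
  {CD}: card=7500; try (C,hash)→3000, (D,merge)→4500, (C,merge)→4650, (D,hash)→5700, (C,nl_idx)→10200, (D,nl)→45150 …(+1); best=3000 via (C,hash)
  {BD}: card=1200; try (D,hash)→6200, (B,merge)→7300, (D,merge)→7400, (B,hash)→7800, (B,nl)→120300, (D,nl)→120400; best=6200 via (D,hash)
  {ACD}: card=7500; try (C,hash)→4420, (C,merge)→6070, (C,nl_idx)→11620, (A,hash)→11620, (C,nl)→46720, (A,nl_idx)→63000 …(+2); best=4420 via (C,hash)
  {ABD}: card=1200; try (A,hash)→8520, (B,merge)→8720, (B,hash)→9220, (A,nl_idx)→15800, (A,merge)→21240, (A,nl)→102200 …(+1); best=8520 via (A,hash)
  {BCD}: card=30000; try (C,hash)→9800, (B,hash)→17700, (C,merge)→21950, (C,nl_idx)→45800, (B,merge)→112000, (C,nl)→186200 …(+1); best=9800 via (C,hash)
  {ABCD}: card=30000; try (C,hash)→12120, (B,hash)→19120, (C,merge)→24270, (A,hash)→40920, (C,nl_idx)→48120, (B,merge)→113420 …(+5); best=12120 via (C,hash)

12120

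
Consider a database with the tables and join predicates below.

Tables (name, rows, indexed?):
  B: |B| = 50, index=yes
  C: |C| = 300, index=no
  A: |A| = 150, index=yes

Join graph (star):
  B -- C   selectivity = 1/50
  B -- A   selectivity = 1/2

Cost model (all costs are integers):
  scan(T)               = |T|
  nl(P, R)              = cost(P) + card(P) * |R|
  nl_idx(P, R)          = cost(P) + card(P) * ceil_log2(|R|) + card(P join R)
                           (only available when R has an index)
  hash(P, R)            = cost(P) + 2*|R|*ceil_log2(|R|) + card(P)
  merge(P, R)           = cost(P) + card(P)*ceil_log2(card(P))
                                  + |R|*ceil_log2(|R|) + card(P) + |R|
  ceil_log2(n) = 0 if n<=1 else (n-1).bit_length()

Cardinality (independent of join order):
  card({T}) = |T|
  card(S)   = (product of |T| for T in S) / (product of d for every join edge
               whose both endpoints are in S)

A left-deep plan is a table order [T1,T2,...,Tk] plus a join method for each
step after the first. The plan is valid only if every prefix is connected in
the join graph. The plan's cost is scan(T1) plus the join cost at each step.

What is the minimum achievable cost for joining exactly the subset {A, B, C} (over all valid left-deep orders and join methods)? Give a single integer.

Selinger DP over subsets of {A,B,C}:
  {B}: scan cost=50, card=50
  {C}: scan cost=300, card=300
  {A}: scan cost=150, card=150
  {BC}: card=300; try (B,hash)→1200, (B,nl_idx)→2400, (C,merge)→3400, (B,merge)→3650, (C,hash)→5500, (C,nl)→15050 …(+1); best=1200 via (B,hash)
  {AB}: card=3750; try (B,hash)→900, (A,merge)→1750, (B,merge)→1850, (A,hash)→2500, (A,nl_idx)→4200, (B,nl_idx)→4800 …(+2); best=900 via (B,hash)
  {ABC}: card=22500; try (A,hash)→3900, (A,merge)→5550, (C,hash)→10050, (A,nl_idx)→26100, (A,nl)→46200, (C,merge)→52650 …(+1); best=3900 via (A,hash)

3900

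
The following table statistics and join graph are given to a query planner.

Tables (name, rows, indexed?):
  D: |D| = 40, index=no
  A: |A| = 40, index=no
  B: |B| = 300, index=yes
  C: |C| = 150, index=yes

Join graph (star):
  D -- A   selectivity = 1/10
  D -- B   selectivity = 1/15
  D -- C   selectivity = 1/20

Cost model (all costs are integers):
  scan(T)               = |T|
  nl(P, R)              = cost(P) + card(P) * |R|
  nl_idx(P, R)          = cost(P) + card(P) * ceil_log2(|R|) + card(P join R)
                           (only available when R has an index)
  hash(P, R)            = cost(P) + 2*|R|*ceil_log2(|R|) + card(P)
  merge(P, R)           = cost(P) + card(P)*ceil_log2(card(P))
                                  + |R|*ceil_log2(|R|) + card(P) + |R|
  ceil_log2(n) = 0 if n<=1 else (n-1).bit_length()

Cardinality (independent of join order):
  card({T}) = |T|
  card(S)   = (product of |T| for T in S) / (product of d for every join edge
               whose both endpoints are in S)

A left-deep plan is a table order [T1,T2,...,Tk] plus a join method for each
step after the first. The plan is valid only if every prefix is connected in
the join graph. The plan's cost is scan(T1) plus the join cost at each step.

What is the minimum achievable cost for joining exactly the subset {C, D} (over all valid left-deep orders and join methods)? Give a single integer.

660

Selinger DP over subsets of {C,D}:
  {D}: scan cost=40, card=40
  {C}: scan cost=150, card=150
  {CD}: card=300; try (C,nl_idx)→660, (D,hash)→780, (C,merge)→1670, (D,merge)→1780, (C,hash)→2480, (C,nl)→6040 …(+1); best=660 via (C,nl_idx)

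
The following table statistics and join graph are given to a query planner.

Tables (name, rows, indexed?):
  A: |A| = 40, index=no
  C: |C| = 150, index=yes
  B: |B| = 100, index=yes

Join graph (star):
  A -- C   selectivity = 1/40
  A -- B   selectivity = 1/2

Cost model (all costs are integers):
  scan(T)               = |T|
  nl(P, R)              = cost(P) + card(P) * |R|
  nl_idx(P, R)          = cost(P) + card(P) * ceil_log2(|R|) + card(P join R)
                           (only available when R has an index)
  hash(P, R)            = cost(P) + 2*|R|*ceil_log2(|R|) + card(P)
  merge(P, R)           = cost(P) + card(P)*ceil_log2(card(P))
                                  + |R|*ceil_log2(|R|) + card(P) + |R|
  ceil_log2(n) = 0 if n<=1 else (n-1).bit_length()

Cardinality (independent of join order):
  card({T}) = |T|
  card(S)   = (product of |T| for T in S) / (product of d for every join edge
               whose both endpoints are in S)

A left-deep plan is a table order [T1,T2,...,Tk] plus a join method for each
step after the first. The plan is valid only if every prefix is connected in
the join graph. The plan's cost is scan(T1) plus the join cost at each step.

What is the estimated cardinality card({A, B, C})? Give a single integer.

7500

Tables in S: A(40), B(100), C(150)
Edges inside S: A-C(d=40), A-B(d=2)
numerator = 40 * 100 * 150 = 600000
denominator = 40 * 2 = 80
card(S) = 600000 / 80 = 7500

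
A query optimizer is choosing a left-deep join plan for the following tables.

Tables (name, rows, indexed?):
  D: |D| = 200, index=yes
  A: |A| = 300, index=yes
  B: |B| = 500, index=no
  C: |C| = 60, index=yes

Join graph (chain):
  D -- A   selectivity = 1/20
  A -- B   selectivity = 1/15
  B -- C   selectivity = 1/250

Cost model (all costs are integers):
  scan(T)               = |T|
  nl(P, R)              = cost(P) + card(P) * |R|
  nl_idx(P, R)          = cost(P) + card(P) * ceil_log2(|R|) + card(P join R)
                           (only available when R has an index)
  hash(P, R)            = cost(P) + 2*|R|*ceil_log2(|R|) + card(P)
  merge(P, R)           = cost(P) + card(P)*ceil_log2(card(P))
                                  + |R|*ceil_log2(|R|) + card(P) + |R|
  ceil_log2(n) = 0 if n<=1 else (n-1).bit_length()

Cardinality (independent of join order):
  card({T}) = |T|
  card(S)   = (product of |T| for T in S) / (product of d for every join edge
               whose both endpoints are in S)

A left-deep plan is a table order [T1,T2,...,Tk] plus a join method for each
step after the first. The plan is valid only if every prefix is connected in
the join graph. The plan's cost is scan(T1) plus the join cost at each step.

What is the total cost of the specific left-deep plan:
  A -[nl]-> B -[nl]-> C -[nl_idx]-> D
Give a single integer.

793500

step 1: scan A: cost=300, card=300
step 2: join B via nl
    card(P join B) = 300*500/(15) = 10000
    cost = 300 + 300*500 = 150300
step 3: join C via nl
    card(P join C) = 10000*60/(250) = 2400
    cost = 150300 + 10000*60 = 750300
step 4: join D via nl_idx
    card(P join D) = 2400*200/(20) = 24000
    cost = 750300 + 2400*8 + 24000 = 793500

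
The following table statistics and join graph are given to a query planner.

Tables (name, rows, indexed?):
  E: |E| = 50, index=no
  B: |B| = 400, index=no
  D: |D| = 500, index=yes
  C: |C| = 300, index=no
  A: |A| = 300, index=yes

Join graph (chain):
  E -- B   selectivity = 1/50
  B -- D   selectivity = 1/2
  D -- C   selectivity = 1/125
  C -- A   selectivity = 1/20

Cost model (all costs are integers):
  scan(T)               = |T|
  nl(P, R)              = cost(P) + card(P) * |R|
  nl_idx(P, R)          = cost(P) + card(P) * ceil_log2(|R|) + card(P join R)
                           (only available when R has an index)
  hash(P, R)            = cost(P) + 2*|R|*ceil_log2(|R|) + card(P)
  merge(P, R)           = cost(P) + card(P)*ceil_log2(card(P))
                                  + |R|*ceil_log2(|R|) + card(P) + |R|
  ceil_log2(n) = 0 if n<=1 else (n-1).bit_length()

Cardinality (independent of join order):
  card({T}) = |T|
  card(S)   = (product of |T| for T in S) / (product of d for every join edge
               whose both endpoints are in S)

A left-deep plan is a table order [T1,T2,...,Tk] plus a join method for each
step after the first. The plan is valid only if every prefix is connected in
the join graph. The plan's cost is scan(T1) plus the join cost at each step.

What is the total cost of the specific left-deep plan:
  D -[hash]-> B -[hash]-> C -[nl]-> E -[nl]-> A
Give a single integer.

step 1: scan D: cost=500, card=500
step 2: join B via hash
    card(P join B) = 500*400/(2) = 100000
    cost = 500 + 2*400*9 + 500 = 8200
step 3: join C via hash
    card(P join C) = 100000*300/(125) = 240000
    cost = 8200 + 2*300*9 + 100000 = 113600
step 4: join E via nl
    card(P join E) = 240000*50/(50) = 240000
    cost = 113600 + 240000*50 = 12113600
step 5: join A via nl
    card(P join A) = 240000*300/(20) = 3600000
    cost = 12113600 + 240000*300 = 84113600

84113600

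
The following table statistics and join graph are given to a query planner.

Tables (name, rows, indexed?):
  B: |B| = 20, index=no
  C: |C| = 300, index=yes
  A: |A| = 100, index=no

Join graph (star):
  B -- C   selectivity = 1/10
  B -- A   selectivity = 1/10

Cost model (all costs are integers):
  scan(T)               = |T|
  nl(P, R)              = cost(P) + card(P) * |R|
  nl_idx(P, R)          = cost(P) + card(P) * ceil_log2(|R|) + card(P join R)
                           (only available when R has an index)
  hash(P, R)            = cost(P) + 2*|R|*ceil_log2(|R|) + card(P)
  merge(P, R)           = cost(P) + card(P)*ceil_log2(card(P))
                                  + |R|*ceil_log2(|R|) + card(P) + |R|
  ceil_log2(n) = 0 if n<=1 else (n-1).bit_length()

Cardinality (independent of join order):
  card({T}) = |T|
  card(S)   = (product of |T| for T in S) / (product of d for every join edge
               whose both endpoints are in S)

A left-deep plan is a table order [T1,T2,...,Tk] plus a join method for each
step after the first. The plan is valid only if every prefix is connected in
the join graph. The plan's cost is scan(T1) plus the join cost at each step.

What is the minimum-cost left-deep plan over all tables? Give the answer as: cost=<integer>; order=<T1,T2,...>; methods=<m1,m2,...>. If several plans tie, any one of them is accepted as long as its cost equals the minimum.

cost=2800; order=B,C,A; methods=nl_idx,hash

Selinger DP (subsets sized 1..n):
  {B}: scan cost=20, card=20
  {C}: scan cost=300, card=300
  {A}: scan cost=100, card=100
  {BC}: card=600; try (C,nl_idx)→800, (B,hash)→800, (C,merge)→3140, (B,merge)→3420, (C,hash)→5440, (C,nl)→6020 …(+1); best=800 via (C,nl_idx)
  {AB}: card=200; try (B,hash)→400, (A,merge)→940, (B,merge)→1020, (A,hash)→1440, (A,nl)→2020, (B,nl)→2100; best=400 via (B,hash)
  {ABC}: card=6000; try (A,hash)→2800, (C,merge)→5200, (C,hash)→6000, (C,nl_idx)→8200, (A,merge)→8200, (C,nl)→60400 …(+1); best=2800 via (A,hash)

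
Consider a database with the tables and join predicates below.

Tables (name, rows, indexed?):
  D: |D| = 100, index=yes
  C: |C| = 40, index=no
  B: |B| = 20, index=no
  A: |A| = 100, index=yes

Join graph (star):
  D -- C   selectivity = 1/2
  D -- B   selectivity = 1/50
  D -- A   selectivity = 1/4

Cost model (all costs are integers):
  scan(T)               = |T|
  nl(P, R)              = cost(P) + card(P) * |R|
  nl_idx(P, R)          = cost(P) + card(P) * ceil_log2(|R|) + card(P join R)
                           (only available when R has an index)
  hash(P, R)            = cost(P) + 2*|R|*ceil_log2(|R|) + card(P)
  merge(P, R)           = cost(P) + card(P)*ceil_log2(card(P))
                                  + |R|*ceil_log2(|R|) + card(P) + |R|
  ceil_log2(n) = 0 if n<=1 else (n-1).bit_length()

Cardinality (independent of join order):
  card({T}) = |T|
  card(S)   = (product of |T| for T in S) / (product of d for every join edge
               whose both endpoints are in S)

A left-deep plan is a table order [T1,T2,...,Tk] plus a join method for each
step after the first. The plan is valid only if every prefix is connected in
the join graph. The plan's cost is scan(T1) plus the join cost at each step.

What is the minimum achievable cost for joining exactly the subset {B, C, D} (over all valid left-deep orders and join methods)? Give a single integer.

720

Selinger DP over subsets of {B,C,D}:
  {D}: scan cost=100, card=100
  {C}: scan cost=40, card=40
  {B}: scan cost=20, card=20
  {CD}: card=2000; try (C,hash)→680, (D,merge)→1120, (C,merge)→1180, (D,hash)→1480, (D,nl_idx)→2320, (D,nl)→4040 …(+1); best=680 via (C,hash)
  {BD}: card=40; try (D,nl_idx)→200, (B,hash)→400, (D,merge)→940, (B,merge)→1020, (D,hash)→1440, (D,nl)→2020 …(+1); best=200 via (D,nl_idx)
  {BCD}: card=800; try (C,hash)→720, (C,merge)→760, (C,nl)→1800, (B,hash)→2880, (B,merge)→24800, (B,nl)→40680; best=720 via (C,hash)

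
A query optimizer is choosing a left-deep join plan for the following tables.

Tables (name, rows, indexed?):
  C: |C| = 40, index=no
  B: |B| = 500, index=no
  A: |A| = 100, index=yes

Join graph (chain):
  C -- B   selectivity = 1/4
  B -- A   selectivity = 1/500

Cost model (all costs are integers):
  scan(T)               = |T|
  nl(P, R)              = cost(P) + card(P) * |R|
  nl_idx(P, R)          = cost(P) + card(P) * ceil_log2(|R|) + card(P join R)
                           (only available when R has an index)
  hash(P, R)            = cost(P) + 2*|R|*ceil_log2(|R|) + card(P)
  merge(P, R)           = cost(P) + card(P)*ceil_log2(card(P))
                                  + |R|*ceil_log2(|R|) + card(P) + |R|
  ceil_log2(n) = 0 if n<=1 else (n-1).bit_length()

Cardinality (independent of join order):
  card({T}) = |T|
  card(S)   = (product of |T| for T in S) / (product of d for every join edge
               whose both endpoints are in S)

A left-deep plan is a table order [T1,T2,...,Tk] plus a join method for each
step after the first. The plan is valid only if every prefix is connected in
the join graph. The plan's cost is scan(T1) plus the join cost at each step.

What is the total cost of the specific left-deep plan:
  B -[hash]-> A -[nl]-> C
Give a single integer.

step 1: scan B: cost=500, card=500
step 2: join A via hash
    card(P join A) = 500*100/(500) = 100
    cost = 500 + 2*100*7 + 500 = 2400
step 3: join C via nl
    card(P join C) = 100*40/(4) = 1000
    cost = 2400 + 100*40 = 6400

6400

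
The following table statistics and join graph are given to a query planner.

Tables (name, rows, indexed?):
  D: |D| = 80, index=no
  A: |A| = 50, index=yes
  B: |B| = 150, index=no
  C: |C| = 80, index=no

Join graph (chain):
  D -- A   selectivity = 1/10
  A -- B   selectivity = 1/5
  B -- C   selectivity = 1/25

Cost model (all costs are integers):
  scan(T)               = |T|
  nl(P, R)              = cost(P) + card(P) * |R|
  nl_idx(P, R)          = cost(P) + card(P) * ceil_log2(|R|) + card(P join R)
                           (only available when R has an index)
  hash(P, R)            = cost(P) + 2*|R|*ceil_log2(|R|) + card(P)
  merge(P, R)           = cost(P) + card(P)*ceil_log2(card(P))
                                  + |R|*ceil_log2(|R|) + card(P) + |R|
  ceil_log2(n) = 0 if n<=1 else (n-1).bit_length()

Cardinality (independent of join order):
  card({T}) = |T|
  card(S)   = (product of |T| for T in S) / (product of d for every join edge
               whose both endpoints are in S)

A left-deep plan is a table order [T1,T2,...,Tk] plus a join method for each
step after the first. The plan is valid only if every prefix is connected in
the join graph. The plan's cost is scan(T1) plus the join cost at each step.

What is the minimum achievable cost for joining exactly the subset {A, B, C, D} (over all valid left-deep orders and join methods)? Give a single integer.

Selinger DP over subsets of {A,B,C,D}:
  {D}: scan cost=80, card=80
  {A}: scan cost=50, card=50
  {B}: scan cost=150, card=150
  {C}: scan cost=80, card=80
  {AD}: card=400; try (A,hash)→760, (A,nl_idx)→960, (D,merge)→1040, (A,merge)→1070, (D,hash)→1220, (D,nl)→4050 …(+1); best=760 via (A,hash)
  {AB}: card=1500; try (A,hash)→900, (B,merge)→1750, (A,merge)→1850, (B,hash)→2500, (A,nl_idx)→2550, (B,nl)→7550 …(+1); best=900 via (A,hash)
  {BC}: card=480; try (C,hash)→1420, (B,merge)→2070, (C,merge)→2140, (B,hash)→2560, (B,nl)→12080, (C,nl)→12150; best=1420 via (C,hash)
  {ABD}: card=12000; try (D,hash)→3520, (B,hash)→3560, (B,merge)→6110, (D,merge)→19540, (B,nl)→60760, (D,nl)→120900; best=3520 via (D,hash)
  {ABC}: card=4800; try (A,hash)→2500, (C,hash)→3520, (A,merge)→6570, (A,nl_idx)→9100, (C,merge)→19540, (A,nl)→25420 …(+1); best=2500 via (A,hash)
  {ABCD}: card=38400; try (D,hash)→8420, (C,hash)→16640, (D,merge)→70340, (C,merge)→184160, (D,nl)→386500, (C,nl)→963520; best=8420 via (D,hash)

8420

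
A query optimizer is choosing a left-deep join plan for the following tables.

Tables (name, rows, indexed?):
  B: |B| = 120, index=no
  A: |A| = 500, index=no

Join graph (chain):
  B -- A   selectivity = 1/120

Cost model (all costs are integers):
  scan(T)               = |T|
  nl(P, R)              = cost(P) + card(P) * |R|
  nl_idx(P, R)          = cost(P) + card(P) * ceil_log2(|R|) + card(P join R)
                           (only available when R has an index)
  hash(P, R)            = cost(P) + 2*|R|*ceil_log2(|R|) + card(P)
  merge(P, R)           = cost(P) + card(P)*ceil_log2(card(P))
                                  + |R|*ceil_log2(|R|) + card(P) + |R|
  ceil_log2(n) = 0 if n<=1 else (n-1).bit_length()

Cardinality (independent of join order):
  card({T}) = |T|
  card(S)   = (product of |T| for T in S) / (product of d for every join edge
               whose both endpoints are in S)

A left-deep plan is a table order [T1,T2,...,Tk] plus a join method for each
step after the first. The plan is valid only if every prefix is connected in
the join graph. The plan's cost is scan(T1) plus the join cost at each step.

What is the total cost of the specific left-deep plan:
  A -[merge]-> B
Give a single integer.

6460

step 1: scan A: cost=500, card=500
step 2: join B via merge
    card(P join B) = 500*120/(120) = 500
    cost = 500 + 500*9 + 120*7 + 500 + 120 = 6460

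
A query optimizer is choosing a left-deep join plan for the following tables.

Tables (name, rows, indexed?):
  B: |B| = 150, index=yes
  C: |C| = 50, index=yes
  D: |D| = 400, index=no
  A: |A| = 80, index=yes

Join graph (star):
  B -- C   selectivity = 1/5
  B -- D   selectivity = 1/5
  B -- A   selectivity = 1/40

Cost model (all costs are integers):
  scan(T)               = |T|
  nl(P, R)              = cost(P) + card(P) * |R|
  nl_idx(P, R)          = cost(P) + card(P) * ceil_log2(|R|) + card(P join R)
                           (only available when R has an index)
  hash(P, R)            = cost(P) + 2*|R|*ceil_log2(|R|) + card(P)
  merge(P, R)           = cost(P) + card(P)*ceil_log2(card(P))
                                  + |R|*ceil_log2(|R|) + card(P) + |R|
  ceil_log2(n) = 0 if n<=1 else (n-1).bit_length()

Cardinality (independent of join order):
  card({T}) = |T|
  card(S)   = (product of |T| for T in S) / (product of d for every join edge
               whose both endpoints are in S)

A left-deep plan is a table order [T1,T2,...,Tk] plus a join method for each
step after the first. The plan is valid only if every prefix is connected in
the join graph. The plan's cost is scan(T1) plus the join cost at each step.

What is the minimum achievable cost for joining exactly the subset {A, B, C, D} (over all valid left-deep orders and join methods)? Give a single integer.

12120

Selinger DP over subsets of {A,B,C,D}:
  {B}: scan cost=150, card=150
  {C}: scan cost=50, card=50
  {D}: scan cost=400, card=400
  {A}: scan cost=80, card=80
  {BC}: card=1500; try (C,hash)→900, (B,merge)→1750, (C,merge)→1850, (B,nl_idx)→1950, (B,hash)→2500, (C,nl_idx)→2550 …(+2); best=900 via (C,hash)
  {BD}: card=12000; try (B,hash)→3200, (D,merge)→5500, (B,merge)→5750, (D,hash)→7500, (B,nl_idx)→15600, (D,nl)→60150 …(+1); best=3200 via (B,hash)
  {AB}: card=300; try (B,nl_idx)→1020, (A,hash)→1420, (A,nl_idx)→1500, (B,merge)→2070, (A,merge)→2140, (B,hash)→2560 …(+2); best=1020 via (B,nl_idx)
  {BCD}: card=120000; try (D,hash)→9600, (C,hash)→15800, (D,merge)→22900, (C,merge)→183550, (C,nl_idx)→195200, (D,nl)→600900 …(+1); best=9600 via (D,hash)
  {ABC}: card=3000; try (C,hash)→1920, (A,hash)→3520, (C,merge)→4370, (C,nl_idx)→5820, (A,nl_idx)→14400, (C,nl)→16020 …(+2); best=1920 via (C,hash)
  {ABD}: card=24000; try (D,merge)→8020, (D,hash)→8520, (A,hash)→16320, (A,nl_idx)→111200, (D,nl)→121020, (A,merge)→183840 …(+1); best=8020 via (D,merge)
  {ABCD}: card=240000; try (D,hash)→12120, (C,hash)→32620, (D,merge)→44920, (A,hash)→130720, (C,nl_idx)→392020, (C,merge)→392370 …(+5); best=12120 via (D,hash)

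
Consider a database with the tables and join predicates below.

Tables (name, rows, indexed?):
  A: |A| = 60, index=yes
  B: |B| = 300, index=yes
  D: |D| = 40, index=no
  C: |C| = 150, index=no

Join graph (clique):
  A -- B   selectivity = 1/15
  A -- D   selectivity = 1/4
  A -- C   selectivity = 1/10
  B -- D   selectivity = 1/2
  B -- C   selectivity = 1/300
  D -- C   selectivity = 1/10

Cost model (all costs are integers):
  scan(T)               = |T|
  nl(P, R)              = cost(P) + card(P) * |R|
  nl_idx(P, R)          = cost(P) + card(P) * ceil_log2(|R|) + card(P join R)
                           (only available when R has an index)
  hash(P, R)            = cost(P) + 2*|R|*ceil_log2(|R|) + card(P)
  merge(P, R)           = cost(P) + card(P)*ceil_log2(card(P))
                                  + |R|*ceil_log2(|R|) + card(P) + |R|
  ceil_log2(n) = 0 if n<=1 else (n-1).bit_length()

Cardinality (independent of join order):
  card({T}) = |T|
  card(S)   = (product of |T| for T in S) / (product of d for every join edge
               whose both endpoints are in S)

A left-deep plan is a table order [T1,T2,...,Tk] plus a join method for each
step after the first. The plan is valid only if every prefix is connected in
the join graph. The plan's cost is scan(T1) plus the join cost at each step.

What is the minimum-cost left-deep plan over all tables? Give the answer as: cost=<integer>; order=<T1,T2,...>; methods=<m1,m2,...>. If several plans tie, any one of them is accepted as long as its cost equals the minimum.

cost=3060; order=C,B,A,D; methods=nl_idx,hash,hash

Selinger DP (subsets sized 1..n):
  {A}: scan cost=60, card=60
  {B}: scan cost=300, card=300
  {D}: scan cost=40, card=40
  {C}: scan cost=150, card=150
  {AB}: card=1200; try (A,hash)→1320, (B,nl_idx)→1800, (A,nl_idx)→3300, (B,merge)→3480, (A,merge)→3720, (B,hash)→5520 …(+2); best=1320 via (A,hash)
  {AD}: card=600; try (D,hash)→600, (A,merge)→740, (D,merge)→760, (A,hash)→800, (A,nl_idx)→880, (A,nl)→2440 …(+1); best=600 via (D,hash)
  {AC}: card=900; try (A,hash)→1020, (C,merge)→1830, (A,merge)→1920, (A,nl_idx)→1950, (C,hash)→2520, (C,nl)→9060 …(+1); best=1020 via (A,hash)
  {BD}: card=6000; try (D,hash)→1080, (B,merge)→3320, (D,merge)→3580, (B,hash)→5480, (B,nl_idx)→6400, (B,nl)→12040 …(+1); best=1080 via (D,hash)
  {BC}: card=150; try (B,nl_idx)→1650, (C,hash)→3000, (B,merge)→4500, (C,merge)→4650, (B,hash)→5700, (B,nl)→45150 …(+1); best=1650 via (B,nl_idx)
  {CD}: card=600; try (D,hash)→780, (C,merge)→1670, (D,merge)→1780, (C,hash)→2480, (C,nl)→6040, (D,nl)→6150; best=780 via (D,hash)
  {ABD}: card=6000; try (D,hash)→3000, (B,hash)→6600, (A,hash)→7800, (B,merge)→10200, (B,nl_idx)→12000, (D,merge)→16000 …(+5); best=3000 via (D,hash)
  {ABC}: card=60; try (A,hash)→2520, (A,nl_idx)→2610, (A,merge)→3420, (C,hash)→4920, (B,hash)→7320, (B,nl_idx)→9180 …(+5); best=2520 via (A,hash)
  {ACD}: card=900; try (A,hash)→2100, (D,hash)→2400, (C,hash)→3600, (A,nl_idx)→5280, (A,merge)→7800, (C,merge)→8550 …(+4); best=2100 via (A,hash)
  {BCD}: card=300; try (D,hash)→2280, (D,merge)→3280, (B,nl_idx)→6480, (B,hash)→6780, (D,nl)→7650, (C,hash)→9480 …(+4); best=2280 via (D,hash)
  {ABCD}: card=30; try (D,hash)→3060, (D,merge)→3220, (A,hash)→3300, (A,nl_idx)→4110, (D,nl)→4920, (A,merge)→5700 …(+8); best=3060 via (D,hash)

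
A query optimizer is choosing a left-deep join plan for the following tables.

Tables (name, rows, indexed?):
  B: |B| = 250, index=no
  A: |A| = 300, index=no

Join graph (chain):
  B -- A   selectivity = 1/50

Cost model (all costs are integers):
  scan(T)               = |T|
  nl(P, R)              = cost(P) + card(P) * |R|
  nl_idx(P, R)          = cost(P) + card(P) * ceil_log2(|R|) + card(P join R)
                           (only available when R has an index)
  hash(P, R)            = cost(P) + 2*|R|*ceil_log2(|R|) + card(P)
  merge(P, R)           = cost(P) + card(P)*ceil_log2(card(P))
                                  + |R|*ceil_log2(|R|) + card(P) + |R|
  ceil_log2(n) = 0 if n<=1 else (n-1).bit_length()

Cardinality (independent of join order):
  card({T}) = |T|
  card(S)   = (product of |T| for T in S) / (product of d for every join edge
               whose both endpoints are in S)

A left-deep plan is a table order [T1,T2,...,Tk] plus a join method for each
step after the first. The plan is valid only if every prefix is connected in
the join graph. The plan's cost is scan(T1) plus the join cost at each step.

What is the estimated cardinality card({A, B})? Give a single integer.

1500

Tables in S: A(300), B(250)
Edges inside S: B-A(d=50)
numerator = 300 * 250 = 75000
denominator = 50 = 50
card(S) = 75000 / 50 = 1500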